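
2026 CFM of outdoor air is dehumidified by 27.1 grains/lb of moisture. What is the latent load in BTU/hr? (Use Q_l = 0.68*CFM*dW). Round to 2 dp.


Q = 0.68 * 2026 * 27.1 = 37335.13 BTU/hr

37335.13 BTU/hr


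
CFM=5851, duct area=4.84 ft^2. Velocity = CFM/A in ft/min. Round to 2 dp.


V = 5851 / 4.84 = 1208.88 ft/min

1208.88 ft/min


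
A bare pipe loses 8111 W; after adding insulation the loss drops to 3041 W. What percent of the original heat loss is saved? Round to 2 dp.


Savings = ((8111-3041)/8111)*100 = 62.51 %

62.51 %


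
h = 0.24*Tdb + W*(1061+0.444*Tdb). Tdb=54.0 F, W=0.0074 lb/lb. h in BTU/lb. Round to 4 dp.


h = 0.24*54.0 + 0.0074*(1061+0.444*54.0) = 20.9888 BTU/lb

20.9888 BTU/lb


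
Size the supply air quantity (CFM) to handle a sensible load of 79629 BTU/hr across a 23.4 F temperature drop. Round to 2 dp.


CFM = 79629 / (1.08 * 23.4) = 3150.88

3150.88 CFM


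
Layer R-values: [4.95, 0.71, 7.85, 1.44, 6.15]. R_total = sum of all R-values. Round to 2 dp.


R_total = 4.95 + 0.71 + 7.85 + 1.44 + 6.15 = 21.10

21.10


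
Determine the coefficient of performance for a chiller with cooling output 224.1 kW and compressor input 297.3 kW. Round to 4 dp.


COP = 224.1 / 297.3 = 0.7538

0.7538


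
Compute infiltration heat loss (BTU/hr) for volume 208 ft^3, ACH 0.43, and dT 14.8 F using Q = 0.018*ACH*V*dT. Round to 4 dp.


Q = 0.018 * 0.43 * 208 * 14.8 = 23.8268 BTU/hr

23.8268 BTU/hr


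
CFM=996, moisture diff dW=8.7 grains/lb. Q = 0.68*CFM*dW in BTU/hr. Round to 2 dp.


Q = 0.68 * 996 * 8.7 = 5892.34 BTU/hr

5892.34 BTU/hr


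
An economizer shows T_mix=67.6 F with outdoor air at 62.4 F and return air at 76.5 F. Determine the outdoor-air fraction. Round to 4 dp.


frac = (67.6 - 76.5) / (62.4 - 76.5) = 0.6312

0.6312


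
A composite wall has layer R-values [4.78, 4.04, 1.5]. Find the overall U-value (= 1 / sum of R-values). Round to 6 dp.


R_total = 4.78 + 4.04 + 1.5 = 10.32
U = 1/10.32 = 0.096899

0.096899


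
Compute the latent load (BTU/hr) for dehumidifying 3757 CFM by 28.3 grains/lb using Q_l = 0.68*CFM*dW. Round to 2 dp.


Q = 0.68 * 3757 * 28.3 = 72299.71 BTU/hr

72299.71 BTU/hr


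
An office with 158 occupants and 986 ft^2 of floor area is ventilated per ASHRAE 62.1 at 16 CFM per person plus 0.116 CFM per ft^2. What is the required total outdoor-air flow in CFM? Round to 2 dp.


Total = 158*16 + 986*0.116 = 2642.38 CFM

2642.38 CFM


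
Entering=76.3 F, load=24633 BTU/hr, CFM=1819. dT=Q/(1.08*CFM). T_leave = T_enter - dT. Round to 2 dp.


dT = 24633/(1.08*1819) = 12.5389
T_leave = 76.3 - 12.5389 = 63.76 F

63.76 F


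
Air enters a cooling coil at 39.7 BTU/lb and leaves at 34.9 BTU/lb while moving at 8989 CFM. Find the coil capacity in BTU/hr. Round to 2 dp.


Q = 4.5 * 8989 * (39.7 - 34.9) = 194162.40 BTU/hr

194162.40 BTU/hr


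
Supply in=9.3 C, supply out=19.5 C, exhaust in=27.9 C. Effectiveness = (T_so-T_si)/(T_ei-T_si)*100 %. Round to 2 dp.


eff = (19.5-9.3)/(27.9-9.3)*100 = 54.84 %

54.84 %


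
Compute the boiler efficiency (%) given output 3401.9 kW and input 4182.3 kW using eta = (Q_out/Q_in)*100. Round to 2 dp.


eta = (3401.9/4182.3)*100 = 81.34 %

81.34 %


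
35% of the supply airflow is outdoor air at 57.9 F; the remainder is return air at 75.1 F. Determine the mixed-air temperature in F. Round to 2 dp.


T_mix = 0.35*57.9 + 0.65*75.1 = 69.08 F

69.08 F


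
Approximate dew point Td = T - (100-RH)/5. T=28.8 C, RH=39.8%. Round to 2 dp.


Td = 28.8 - (100-39.8)/5 = 16.76 C

16.76 C


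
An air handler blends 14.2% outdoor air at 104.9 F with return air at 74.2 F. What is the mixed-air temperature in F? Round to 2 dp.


T_mix = 74.2 + (14.2/100)*(104.9-74.2) = 78.56 F

78.56 F


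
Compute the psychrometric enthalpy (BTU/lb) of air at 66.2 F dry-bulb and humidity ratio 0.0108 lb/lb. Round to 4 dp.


h = 0.24*66.2 + 0.0108*(1061+0.444*66.2) = 27.6642 BTU/lb

27.6642 BTU/lb


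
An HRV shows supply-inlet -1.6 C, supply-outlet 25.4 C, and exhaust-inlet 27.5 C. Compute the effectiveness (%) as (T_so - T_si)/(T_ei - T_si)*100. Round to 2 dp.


eff = (25.4-(-1.6))/(27.5-(-1.6))*100 = 92.78 %

92.78 %


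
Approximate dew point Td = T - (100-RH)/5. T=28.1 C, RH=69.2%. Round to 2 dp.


Td = 28.1 - (100-69.2)/5 = 21.94 C

21.94 C


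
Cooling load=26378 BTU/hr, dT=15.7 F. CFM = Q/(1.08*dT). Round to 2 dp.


CFM = 26378 / (1.08 * 15.7) = 1555.67

1555.67 CFM


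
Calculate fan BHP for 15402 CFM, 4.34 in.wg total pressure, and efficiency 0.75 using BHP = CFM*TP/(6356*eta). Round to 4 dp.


BHP = 15402 * 4.34 / (6356 * 0.75) = 14.0224 hp

14.0224 hp


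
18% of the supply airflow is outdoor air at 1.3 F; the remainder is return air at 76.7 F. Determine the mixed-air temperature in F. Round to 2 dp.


T_mix = 0.18*1.3 + 0.82*76.7 = 63.13 F

63.13 F


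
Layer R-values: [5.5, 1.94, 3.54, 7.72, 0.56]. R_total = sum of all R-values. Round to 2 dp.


R_total = 5.5 + 1.94 + 3.54 + 7.72 + 0.56 = 19.26

19.26


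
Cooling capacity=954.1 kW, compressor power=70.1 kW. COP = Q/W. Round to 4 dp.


COP = 954.1 / 70.1 = 13.6106

13.6106


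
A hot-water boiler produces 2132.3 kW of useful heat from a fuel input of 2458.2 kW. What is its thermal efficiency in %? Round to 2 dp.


eta = (2132.3/2458.2)*100 = 86.74 %

86.74 %


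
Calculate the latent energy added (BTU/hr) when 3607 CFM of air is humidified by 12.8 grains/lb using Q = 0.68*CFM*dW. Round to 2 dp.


Q = 0.68 * 3607 * 12.8 = 31395.33 BTU/hr

31395.33 BTU/hr


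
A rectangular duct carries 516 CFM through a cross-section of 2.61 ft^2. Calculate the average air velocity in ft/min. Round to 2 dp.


V = 516 / 2.61 = 197.70 ft/min

197.70 ft/min


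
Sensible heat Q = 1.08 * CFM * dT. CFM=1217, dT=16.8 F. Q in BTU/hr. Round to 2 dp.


Q = 1.08 * 1217 * 16.8 = 22081.25 BTU/hr

22081.25 BTU/hr


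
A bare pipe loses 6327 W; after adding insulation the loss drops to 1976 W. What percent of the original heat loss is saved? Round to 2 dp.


Savings = ((6327-1976)/6327)*100 = 68.77 %

68.77 %


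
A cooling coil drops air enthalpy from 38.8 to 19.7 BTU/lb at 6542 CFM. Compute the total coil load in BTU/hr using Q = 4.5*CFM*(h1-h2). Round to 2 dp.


Q = 4.5 * 6542 * (38.8 - 19.7) = 562284.90 BTU/hr

562284.90 BTU/hr


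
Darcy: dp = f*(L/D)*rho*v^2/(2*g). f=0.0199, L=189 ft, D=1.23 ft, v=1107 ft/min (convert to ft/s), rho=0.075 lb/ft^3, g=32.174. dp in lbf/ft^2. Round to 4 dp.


v_fps = 1107/60 = 18.45 ft/s
dp = 0.0199*(189/1.23)*0.075*18.45^2/(2*32.174) = 1.2132 lbf/ft^2

1.2132 lbf/ft^2


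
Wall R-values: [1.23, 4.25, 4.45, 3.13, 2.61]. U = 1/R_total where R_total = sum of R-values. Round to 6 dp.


R_total = 1.23 + 4.25 + 4.45 + 3.13 + 2.61 = 15.67
U = 1/15.67 = 0.063816

0.063816


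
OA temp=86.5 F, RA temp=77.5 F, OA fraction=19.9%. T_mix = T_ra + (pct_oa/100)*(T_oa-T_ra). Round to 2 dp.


T_mix = 77.5 + (19.9/100)*(86.5-77.5) = 79.29 F

79.29 F


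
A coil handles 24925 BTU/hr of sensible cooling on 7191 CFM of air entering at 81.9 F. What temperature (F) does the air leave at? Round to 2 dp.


dT = 24925/(1.08*7191) = 3.2094
T_leave = 81.9 - 3.2094 = 78.69 F

78.69 F


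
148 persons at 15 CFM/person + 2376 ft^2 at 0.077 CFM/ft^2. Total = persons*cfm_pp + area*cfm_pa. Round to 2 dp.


Total = 148*15 + 2376*0.077 = 2402.95 CFM

2402.95 CFM


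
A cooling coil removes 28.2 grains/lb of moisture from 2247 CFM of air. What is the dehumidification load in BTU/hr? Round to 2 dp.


Q = 0.68 * 2247 * 28.2 = 43088.47 BTU/hr

43088.47 BTU/hr


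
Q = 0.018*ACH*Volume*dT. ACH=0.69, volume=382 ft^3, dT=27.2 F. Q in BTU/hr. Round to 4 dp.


Q = 0.018 * 0.69 * 382 * 27.2 = 129.0488 BTU/hr

129.0488 BTU/hr


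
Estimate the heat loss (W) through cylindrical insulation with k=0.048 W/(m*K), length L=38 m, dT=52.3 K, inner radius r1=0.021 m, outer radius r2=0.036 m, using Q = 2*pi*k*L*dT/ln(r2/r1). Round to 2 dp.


Q = 2*pi*0.048*38*52.3/ln(0.036/0.021) = 1112.04 W

1112.04 W


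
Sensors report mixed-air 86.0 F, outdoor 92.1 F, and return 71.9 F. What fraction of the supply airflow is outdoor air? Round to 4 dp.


frac = (86.0 - 71.9) / (92.1 - 71.9) = 0.6980

0.6980


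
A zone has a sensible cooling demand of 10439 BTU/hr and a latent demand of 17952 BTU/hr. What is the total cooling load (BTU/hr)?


Qt = 10439 + 17952 = 28391 BTU/hr

28391 BTU/hr


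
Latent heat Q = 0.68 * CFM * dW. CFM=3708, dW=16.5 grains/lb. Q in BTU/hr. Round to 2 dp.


Q = 0.68 * 3708 * 16.5 = 41603.76 BTU/hr

41603.76 BTU/hr


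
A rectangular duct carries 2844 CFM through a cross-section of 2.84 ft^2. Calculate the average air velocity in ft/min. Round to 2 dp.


V = 2844 / 2.84 = 1001.41 ft/min

1001.41 ft/min


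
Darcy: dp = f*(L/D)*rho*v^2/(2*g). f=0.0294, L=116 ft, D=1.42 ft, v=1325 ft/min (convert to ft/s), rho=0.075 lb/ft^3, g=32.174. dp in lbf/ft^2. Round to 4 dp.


v_fps = 1325/60 = 22.0833 ft/s
dp = 0.0294*(116/1.42)*0.075*22.0833^2/(2*32.174) = 1.3651 lbf/ft^2

1.3651 lbf/ft^2


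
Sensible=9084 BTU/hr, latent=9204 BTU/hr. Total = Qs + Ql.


Qt = 9084 + 9204 = 18288 BTU/hr

18288 BTU/hr


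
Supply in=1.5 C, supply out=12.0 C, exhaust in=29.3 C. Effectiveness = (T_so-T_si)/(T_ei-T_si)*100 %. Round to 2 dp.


eff = (12.0-1.5)/(29.3-1.5)*100 = 37.77 %

37.77 %


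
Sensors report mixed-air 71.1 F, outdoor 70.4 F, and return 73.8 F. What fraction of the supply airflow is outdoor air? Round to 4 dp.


frac = (71.1 - 73.8) / (70.4 - 73.8) = 0.7941

0.7941


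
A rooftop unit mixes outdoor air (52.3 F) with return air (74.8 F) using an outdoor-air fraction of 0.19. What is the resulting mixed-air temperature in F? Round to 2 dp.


T_mix = 0.19*52.3 + 0.81*74.8 = 70.53 F

70.53 F


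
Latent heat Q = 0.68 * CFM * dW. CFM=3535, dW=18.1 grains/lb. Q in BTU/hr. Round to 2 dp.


Q = 0.68 * 3535 * 18.1 = 43508.78 BTU/hr

43508.78 BTU/hr


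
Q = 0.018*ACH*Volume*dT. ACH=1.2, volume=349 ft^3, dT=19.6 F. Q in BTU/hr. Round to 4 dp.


Q = 0.018 * 1.2 * 349 * 19.6 = 147.7526 BTU/hr

147.7526 BTU/hr


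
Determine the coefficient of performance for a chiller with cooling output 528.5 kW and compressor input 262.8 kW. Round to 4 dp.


COP = 528.5 / 262.8 = 2.0110

2.0110


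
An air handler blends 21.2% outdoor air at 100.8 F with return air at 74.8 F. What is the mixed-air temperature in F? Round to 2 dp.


T_mix = 74.8 + (21.2/100)*(100.8-74.8) = 80.31 F

80.31 F


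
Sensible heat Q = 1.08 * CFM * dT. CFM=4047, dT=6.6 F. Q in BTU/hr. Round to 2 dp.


Q = 1.08 * 4047 * 6.6 = 28847.02 BTU/hr

28847.02 BTU/hr


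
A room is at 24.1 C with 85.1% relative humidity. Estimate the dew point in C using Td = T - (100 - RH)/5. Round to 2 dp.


Td = 24.1 - (100-85.1)/5 = 21.12 C

21.12 C


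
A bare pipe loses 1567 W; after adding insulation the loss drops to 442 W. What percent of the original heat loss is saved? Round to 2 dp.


Savings = ((1567-442)/1567)*100 = 71.79 %

71.79 %


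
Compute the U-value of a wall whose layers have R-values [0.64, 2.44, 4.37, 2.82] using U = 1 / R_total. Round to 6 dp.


R_total = 0.64 + 2.44 + 4.37 + 2.82 = 10.27
U = 1/10.27 = 0.097371

0.097371


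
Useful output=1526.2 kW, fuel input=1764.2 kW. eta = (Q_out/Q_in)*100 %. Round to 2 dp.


eta = (1526.2/1764.2)*100 = 86.51 %

86.51 %


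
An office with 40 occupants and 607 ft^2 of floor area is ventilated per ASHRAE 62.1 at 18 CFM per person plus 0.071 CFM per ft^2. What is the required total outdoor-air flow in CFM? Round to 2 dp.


Total = 40*18 + 607*0.071 = 763.10 CFM

763.10 CFM


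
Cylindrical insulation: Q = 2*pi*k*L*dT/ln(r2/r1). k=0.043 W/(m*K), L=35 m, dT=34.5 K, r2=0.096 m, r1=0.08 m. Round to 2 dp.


Q = 2*pi*0.043*35*34.5/ln(0.096/0.08) = 1789.36 W

1789.36 W


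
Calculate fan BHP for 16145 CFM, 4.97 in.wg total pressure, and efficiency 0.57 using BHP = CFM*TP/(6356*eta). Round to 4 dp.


BHP = 16145 * 4.97 / (6356 * 0.57) = 22.1481 hp

22.1481 hp


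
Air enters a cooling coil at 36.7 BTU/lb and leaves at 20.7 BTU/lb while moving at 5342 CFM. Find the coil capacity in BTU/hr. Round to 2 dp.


Q = 4.5 * 5342 * (36.7 - 20.7) = 384624.00 BTU/hr

384624.00 BTU/hr


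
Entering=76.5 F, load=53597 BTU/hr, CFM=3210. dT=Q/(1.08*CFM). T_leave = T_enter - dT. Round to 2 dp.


dT = 53597/(1.08*3210) = 15.4601
T_leave = 76.5 - 15.4601 = 61.04 F

61.04 F


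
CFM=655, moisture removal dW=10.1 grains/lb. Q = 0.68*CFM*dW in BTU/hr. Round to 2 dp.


Q = 0.68 * 655 * 10.1 = 4498.54 BTU/hr

4498.54 BTU/hr


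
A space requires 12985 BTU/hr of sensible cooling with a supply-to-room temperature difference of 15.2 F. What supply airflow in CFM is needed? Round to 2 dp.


CFM = 12985 / (1.08 * 15.2) = 791.00

791.00 CFM


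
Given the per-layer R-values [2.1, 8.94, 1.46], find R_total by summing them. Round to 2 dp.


R_total = 2.1 + 8.94 + 1.46 = 12.50

12.50


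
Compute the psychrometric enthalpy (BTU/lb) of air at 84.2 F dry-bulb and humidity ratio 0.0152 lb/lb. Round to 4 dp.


h = 0.24*84.2 + 0.0152*(1061+0.444*84.2) = 36.9034 BTU/lb

36.9034 BTU/lb


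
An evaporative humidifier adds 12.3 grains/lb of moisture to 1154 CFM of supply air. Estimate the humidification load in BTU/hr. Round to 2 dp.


Q = 0.68 * 1154 * 12.3 = 9652.06 BTU/hr

9652.06 BTU/hr


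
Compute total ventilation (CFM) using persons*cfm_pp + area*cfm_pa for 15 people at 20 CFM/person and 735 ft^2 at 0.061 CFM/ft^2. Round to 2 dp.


Total = 15*20 + 735*0.061 = 344.84 CFM

344.84 CFM


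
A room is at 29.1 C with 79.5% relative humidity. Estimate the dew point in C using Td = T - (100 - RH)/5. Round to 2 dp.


Td = 29.1 - (100-79.5)/5 = 25.00 C

25.00 C


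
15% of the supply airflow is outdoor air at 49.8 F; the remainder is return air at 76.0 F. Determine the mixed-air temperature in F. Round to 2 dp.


T_mix = 0.15*49.8 + 0.85*76.0 = 72.07 F

72.07 F


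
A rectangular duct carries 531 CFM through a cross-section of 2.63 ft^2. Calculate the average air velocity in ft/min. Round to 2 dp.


V = 531 / 2.63 = 201.90 ft/min

201.90 ft/min


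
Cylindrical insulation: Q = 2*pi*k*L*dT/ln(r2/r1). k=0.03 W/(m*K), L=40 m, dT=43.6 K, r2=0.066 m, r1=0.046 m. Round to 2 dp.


Q = 2*pi*0.03*40*43.6/ln(0.066/0.046) = 910.59 W

910.59 W


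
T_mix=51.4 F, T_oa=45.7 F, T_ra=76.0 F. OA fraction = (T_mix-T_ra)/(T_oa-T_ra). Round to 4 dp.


frac = (51.4 - 76.0) / (45.7 - 76.0) = 0.8119

0.8119


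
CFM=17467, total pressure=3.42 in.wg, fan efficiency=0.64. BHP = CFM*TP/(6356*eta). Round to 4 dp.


BHP = 17467 * 3.42 / (6356 * 0.64) = 14.6852 hp

14.6852 hp


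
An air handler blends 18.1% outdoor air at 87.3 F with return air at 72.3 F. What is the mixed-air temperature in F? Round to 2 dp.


T_mix = 72.3 + (18.1/100)*(87.3-72.3) = 75.02 F

75.02 F


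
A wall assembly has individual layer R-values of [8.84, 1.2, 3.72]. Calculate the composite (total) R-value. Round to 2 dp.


R_total = 8.84 + 1.2 + 3.72 = 13.76

13.76


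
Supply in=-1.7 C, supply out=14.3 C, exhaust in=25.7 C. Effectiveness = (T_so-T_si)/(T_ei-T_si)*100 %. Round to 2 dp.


eff = (14.3-(-1.7))/(25.7-(-1.7))*100 = 58.39 %

58.39 %


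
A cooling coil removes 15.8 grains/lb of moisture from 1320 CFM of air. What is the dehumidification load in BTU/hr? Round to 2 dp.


Q = 0.68 * 1320 * 15.8 = 14182.08 BTU/hr

14182.08 BTU/hr


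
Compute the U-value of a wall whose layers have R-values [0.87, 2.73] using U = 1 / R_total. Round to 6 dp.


R_total = 0.87 + 2.73 = 3.60
U = 1/3.60 = 0.277778

0.277778


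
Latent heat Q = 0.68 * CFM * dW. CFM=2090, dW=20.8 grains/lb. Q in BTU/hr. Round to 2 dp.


Q = 0.68 * 2090 * 20.8 = 29560.96 BTU/hr

29560.96 BTU/hr


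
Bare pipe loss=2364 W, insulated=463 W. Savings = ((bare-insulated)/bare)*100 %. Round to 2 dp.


Savings = ((2364-463)/2364)*100 = 80.41 %

80.41 %


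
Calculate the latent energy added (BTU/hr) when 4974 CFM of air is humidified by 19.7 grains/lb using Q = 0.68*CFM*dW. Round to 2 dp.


Q = 0.68 * 4974 * 19.7 = 66631.70 BTU/hr

66631.70 BTU/hr


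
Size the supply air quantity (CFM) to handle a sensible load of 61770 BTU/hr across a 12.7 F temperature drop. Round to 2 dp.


CFM = 61770 / (1.08 * 12.7) = 4503.50

4503.50 CFM


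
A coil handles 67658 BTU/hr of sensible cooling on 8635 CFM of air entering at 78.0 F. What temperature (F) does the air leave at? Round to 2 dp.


dT = 67658/(1.08*8635) = 7.2549
T_leave = 78.0 - 7.2549 = 70.75 F

70.75 F


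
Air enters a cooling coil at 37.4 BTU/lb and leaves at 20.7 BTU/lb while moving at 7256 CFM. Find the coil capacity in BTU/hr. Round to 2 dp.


Q = 4.5 * 7256 * (37.4 - 20.7) = 545288.40 BTU/hr

545288.40 BTU/hr


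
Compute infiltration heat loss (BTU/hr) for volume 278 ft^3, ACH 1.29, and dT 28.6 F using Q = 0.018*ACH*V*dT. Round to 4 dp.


Q = 0.018 * 1.29 * 278 * 28.6 = 184.6176 BTU/hr

184.6176 BTU/hr


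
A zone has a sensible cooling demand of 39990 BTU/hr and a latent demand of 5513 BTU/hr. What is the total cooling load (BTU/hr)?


Qt = 39990 + 5513 = 45503 BTU/hr

45503 BTU/hr


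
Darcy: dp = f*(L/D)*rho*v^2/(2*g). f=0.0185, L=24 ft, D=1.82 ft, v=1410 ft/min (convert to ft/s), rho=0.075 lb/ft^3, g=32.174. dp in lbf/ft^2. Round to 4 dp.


v_fps = 1410/60 = 23.5 ft/s
dp = 0.0185*(24/1.82)*0.075*23.5^2/(2*32.174) = 0.1570 lbf/ft^2

0.1570 lbf/ft^2


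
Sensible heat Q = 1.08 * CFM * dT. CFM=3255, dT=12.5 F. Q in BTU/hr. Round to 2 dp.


Q = 1.08 * 3255 * 12.5 = 43942.50 BTU/hr

43942.50 BTU/hr


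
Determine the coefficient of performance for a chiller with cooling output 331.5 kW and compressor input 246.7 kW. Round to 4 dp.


COP = 331.5 / 246.7 = 1.3437

1.3437


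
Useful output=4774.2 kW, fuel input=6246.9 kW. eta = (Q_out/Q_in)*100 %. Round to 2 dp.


eta = (4774.2/6246.9)*100 = 76.43 %

76.43 %


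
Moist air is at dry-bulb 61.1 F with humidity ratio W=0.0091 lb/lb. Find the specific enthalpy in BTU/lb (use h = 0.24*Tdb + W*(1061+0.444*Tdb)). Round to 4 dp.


h = 0.24*61.1 + 0.0091*(1061+0.444*61.1) = 24.5660 BTU/lb

24.5660 BTU/lb


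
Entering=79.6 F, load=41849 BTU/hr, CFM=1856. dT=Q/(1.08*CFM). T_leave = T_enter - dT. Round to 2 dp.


dT = 41849/(1.08*1856) = 20.8777
T_leave = 79.6 - 20.8777 = 58.72 F

58.72 F


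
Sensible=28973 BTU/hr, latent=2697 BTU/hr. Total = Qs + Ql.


Qt = 28973 + 2697 = 31670 BTU/hr

31670 BTU/hr


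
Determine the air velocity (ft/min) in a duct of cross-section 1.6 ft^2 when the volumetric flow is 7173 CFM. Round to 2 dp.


V = 7173 / 1.6 = 4483.13 ft/min

4483.13 ft/min


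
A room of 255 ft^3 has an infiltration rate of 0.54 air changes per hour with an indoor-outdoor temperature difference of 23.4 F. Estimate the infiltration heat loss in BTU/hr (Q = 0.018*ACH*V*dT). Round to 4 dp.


Q = 0.018 * 0.54 * 255 * 23.4 = 57.9992 BTU/hr

57.9992 BTU/hr


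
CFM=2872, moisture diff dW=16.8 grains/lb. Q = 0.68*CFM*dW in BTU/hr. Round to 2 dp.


Q = 0.68 * 2872 * 16.8 = 32809.73 BTU/hr

32809.73 BTU/hr


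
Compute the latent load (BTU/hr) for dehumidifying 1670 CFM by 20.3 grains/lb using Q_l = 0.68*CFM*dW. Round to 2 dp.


Q = 0.68 * 1670 * 20.3 = 23052.68 BTU/hr

23052.68 BTU/hr


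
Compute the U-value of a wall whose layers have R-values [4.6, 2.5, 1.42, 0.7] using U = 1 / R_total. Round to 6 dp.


R_total = 4.6 + 2.5 + 1.42 + 0.7 = 9.22
U = 1/9.22 = 0.108460

0.108460


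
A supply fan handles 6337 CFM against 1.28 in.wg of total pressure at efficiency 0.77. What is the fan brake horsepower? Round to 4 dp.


BHP = 6337 * 1.28 / (6356 * 0.77) = 1.6574 hp

1.6574 hp


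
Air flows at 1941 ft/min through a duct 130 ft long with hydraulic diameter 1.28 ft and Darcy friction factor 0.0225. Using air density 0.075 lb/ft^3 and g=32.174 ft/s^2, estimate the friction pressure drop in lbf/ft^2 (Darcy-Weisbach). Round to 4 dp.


v_fps = 1941/60 = 32.35 ft/s
dp = 0.0225*(130/1.28)*0.075*32.35^2/(2*32.174) = 2.7873 lbf/ft^2

2.7873 lbf/ft^2


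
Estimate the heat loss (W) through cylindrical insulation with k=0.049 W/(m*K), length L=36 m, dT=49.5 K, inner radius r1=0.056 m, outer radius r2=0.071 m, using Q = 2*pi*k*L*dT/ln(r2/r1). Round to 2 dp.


Q = 2*pi*0.049*36*49.5/ln(0.071/0.056) = 2311.72 W

2311.72 W


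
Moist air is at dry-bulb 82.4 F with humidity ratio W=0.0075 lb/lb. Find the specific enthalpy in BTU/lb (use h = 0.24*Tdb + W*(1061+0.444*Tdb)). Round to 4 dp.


h = 0.24*82.4 + 0.0075*(1061+0.444*82.4) = 28.0079 BTU/lb

28.0079 BTU/lb


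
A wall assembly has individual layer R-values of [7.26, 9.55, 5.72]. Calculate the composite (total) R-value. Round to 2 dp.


R_total = 7.26 + 9.55 + 5.72 = 22.53

22.53


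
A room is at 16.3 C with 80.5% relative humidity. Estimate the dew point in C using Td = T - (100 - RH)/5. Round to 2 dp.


Td = 16.3 - (100-80.5)/5 = 12.40 C

12.40 C


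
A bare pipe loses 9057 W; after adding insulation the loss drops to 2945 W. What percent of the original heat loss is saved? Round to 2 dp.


Savings = ((9057-2945)/9057)*100 = 67.48 %

67.48 %


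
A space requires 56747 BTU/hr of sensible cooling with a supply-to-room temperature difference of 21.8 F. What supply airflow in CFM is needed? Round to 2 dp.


CFM = 56747 / (1.08 * 21.8) = 2410.25

2410.25 CFM


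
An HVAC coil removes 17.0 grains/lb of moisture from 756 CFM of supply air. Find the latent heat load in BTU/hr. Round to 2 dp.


Q = 0.68 * 756 * 17.0 = 8739.36 BTU/hr

8739.36 BTU/hr


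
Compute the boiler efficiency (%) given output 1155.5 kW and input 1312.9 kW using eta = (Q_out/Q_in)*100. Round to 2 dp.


eta = (1155.5/1312.9)*100 = 88.01 %

88.01 %


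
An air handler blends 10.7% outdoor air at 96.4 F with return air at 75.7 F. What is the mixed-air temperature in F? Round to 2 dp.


T_mix = 75.7 + (10.7/100)*(96.4-75.7) = 77.91 F

77.91 F


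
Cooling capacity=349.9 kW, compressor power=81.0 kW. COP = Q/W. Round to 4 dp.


COP = 349.9 / 81.0 = 4.3198

4.3198


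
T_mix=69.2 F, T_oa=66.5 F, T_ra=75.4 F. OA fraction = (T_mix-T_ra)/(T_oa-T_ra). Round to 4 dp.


frac = (69.2 - 75.4) / (66.5 - 75.4) = 0.6966

0.6966


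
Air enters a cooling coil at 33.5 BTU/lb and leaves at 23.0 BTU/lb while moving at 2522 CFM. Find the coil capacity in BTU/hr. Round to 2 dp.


Q = 4.5 * 2522 * (33.5 - 23.0) = 119164.50 BTU/hr

119164.50 BTU/hr


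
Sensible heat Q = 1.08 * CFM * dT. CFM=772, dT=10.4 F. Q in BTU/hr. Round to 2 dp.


Q = 1.08 * 772 * 10.4 = 8671.10 BTU/hr

8671.10 BTU/hr


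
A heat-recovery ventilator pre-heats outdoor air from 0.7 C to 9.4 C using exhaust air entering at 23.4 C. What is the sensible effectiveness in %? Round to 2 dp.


eff = (9.4-0.7)/(23.4-0.7)*100 = 38.33 %

38.33 %


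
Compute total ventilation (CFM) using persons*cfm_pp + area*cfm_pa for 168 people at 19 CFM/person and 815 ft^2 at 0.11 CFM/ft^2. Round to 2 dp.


Total = 168*19 + 815*0.11 = 3281.65 CFM

3281.65 CFM


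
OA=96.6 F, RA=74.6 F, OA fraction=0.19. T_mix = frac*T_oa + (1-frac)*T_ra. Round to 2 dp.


T_mix = 0.19*96.6 + 0.81*74.6 = 78.78 F

78.78 F


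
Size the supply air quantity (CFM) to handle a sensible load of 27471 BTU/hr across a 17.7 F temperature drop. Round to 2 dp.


CFM = 27471 / (1.08 * 17.7) = 1437.07

1437.07 CFM


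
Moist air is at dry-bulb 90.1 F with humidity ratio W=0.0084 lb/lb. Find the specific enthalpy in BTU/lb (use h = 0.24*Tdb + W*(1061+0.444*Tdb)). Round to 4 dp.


h = 0.24*90.1 + 0.0084*(1061+0.444*90.1) = 30.8724 BTU/lb

30.8724 BTU/lb


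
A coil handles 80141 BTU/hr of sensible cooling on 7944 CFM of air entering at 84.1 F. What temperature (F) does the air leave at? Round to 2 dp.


dT = 80141/(1.08*7944) = 9.3410
T_leave = 84.1 - 9.3410 = 74.76 F

74.76 F


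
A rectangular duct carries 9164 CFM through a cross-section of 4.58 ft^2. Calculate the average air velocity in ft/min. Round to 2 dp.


V = 9164 / 4.58 = 2000.87 ft/min

2000.87 ft/min


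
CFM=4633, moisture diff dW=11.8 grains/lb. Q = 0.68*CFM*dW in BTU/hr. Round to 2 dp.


Q = 0.68 * 4633 * 11.8 = 37175.19 BTU/hr

37175.19 BTU/hr


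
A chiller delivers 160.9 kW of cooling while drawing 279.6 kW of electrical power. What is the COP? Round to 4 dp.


COP = 160.9 / 279.6 = 0.5755

0.5755


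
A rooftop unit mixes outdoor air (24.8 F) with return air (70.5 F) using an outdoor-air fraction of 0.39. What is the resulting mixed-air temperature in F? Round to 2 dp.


T_mix = 0.39*24.8 + 0.61*70.5 = 52.68 F

52.68 F


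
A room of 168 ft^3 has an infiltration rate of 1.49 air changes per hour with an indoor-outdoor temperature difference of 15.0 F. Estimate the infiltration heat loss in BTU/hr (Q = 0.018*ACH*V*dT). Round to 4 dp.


Q = 0.018 * 1.49 * 168 * 15.0 = 67.5864 BTU/hr

67.5864 BTU/hr


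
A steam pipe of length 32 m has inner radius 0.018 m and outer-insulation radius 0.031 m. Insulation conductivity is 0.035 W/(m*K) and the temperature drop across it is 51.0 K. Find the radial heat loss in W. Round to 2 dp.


Q = 2*pi*0.035*32*51.0/ln(0.031/0.018) = 660.20 W

660.20 W


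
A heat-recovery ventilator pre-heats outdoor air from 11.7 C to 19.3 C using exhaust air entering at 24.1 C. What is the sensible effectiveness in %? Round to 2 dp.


eff = (19.3-11.7)/(24.1-11.7)*100 = 61.29 %

61.29 %


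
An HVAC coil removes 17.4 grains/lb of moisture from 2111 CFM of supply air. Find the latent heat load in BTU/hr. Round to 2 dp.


Q = 0.68 * 2111 * 17.4 = 24977.35 BTU/hr

24977.35 BTU/hr


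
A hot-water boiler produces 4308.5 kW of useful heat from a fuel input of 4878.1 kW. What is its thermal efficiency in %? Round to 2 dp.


eta = (4308.5/4878.1)*100 = 88.32 %

88.32 %


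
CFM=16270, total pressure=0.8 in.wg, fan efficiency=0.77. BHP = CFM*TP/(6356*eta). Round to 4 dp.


BHP = 16270 * 0.8 / (6356 * 0.77) = 2.6595 hp

2.6595 hp


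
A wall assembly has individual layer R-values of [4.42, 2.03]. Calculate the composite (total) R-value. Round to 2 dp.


R_total = 4.42 + 2.03 = 6.45

6.45


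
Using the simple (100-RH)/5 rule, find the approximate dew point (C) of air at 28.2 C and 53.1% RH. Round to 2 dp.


Td = 28.2 - (100-53.1)/5 = 18.82 C

18.82 C


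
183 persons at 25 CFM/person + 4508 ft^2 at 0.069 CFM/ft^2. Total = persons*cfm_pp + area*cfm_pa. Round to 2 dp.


Total = 183*25 + 4508*0.069 = 4886.05 CFM

4886.05 CFM


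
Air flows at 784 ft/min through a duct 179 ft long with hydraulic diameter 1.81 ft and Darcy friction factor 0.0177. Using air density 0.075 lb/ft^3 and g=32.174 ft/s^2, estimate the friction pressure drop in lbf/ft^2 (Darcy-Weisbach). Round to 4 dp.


v_fps = 784/60 = 13.0667 ft/s
dp = 0.0177*(179/1.81)*0.075*13.0667^2/(2*32.174) = 0.3483 lbf/ft^2

0.3483 lbf/ft^2


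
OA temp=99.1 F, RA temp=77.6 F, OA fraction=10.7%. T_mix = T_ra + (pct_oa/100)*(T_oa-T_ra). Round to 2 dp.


T_mix = 77.6 + (10.7/100)*(99.1-77.6) = 79.90 F

79.90 F


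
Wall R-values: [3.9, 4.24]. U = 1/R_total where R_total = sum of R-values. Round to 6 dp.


R_total = 3.9 + 4.24 = 8.14
U = 1/8.14 = 0.122850

0.122850


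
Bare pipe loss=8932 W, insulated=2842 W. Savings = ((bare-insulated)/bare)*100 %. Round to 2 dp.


Savings = ((8932-2842)/8932)*100 = 68.18 %

68.18 %


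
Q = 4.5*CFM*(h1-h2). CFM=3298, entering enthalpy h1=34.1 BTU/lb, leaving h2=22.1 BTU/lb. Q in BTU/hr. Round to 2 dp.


Q = 4.5 * 3298 * (34.1 - 22.1) = 178092.00 BTU/hr

178092.00 BTU/hr


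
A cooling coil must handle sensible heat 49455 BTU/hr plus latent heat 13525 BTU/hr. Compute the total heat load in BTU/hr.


Qt = 49455 + 13525 = 62980 BTU/hr

62980 BTU/hr


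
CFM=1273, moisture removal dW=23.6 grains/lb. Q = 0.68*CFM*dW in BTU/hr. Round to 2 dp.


Q = 0.68 * 1273 * 23.6 = 20429.10 BTU/hr

20429.10 BTU/hr


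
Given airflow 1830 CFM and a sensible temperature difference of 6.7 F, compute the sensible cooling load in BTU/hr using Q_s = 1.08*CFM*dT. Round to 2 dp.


Q = 1.08 * 1830 * 6.7 = 13241.88 BTU/hr

13241.88 BTU/hr


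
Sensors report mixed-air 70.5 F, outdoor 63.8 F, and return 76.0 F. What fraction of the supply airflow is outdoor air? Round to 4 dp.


frac = (70.5 - 76.0) / (63.8 - 76.0) = 0.4508

0.4508


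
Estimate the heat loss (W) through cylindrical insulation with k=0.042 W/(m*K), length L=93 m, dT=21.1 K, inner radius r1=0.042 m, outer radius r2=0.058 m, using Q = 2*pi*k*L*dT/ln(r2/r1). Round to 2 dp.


Q = 2*pi*0.042*93*21.1/ln(0.058/0.042) = 1604.34 W

1604.34 W


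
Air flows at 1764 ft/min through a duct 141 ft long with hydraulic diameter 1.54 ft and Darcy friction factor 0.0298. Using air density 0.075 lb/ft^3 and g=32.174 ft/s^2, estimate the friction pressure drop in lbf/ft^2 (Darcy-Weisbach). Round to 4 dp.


v_fps = 1764/60 = 29.4 ft/s
dp = 0.0298*(141/1.54)*0.075*29.4^2/(2*32.174) = 2.7488 lbf/ft^2

2.7488 lbf/ft^2


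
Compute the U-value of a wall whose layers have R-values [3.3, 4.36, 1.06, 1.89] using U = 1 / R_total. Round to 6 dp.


R_total = 3.3 + 4.36 + 1.06 + 1.89 = 10.61
U = 1/10.61 = 0.094251

0.094251


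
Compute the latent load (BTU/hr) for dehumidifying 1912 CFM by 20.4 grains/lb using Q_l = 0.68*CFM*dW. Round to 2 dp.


Q = 0.68 * 1912 * 20.4 = 26523.26 BTU/hr

26523.26 BTU/hr


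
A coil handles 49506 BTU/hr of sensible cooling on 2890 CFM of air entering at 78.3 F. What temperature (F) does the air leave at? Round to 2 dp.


dT = 49506/(1.08*2890) = 15.8612
T_leave = 78.3 - 15.8612 = 62.44 F

62.44 F


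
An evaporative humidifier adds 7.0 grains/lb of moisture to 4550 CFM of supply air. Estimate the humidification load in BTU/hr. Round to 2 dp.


Q = 0.68 * 4550 * 7.0 = 21658.00 BTU/hr

21658.00 BTU/hr


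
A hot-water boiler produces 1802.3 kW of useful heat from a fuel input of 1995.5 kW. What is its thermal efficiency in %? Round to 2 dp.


eta = (1802.3/1995.5)*100 = 90.32 %

90.32 %


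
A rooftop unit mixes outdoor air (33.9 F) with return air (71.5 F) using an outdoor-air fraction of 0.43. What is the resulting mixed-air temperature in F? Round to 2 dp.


T_mix = 0.43*33.9 + 0.57*71.5 = 55.33 F

55.33 F


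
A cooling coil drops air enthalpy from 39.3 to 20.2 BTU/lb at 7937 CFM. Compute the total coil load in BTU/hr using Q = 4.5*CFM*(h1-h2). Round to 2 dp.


Q = 4.5 * 7937 * (39.3 - 20.2) = 682185.15 BTU/hr

682185.15 BTU/hr


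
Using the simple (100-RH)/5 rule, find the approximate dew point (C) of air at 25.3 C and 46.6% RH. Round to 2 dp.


Td = 25.3 - (100-46.6)/5 = 14.62 C

14.62 C


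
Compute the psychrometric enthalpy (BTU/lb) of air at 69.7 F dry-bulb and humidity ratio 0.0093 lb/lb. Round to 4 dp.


h = 0.24*69.7 + 0.0093*(1061+0.444*69.7) = 26.8831 BTU/lb

26.8831 BTU/lb


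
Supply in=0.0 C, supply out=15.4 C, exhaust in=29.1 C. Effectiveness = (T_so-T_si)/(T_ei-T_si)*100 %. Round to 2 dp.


eff = (15.4-0.0)/(29.1-0.0)*100 = 52.92 %

52.92 %


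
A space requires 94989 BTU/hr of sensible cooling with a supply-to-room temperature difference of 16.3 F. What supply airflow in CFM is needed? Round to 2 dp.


CFM = 94989 / (1.08 * 16.3) = 5395.88

5395.88 CFM


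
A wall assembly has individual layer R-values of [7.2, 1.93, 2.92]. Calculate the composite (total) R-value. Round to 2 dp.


R_total = 7.2 + 1.93 + 2.92 = 12.05

12.05


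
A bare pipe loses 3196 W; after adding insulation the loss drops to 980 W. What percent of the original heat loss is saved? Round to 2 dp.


Savings = ((3196-980)/3196)*100 = 69.34 %

69.34 %


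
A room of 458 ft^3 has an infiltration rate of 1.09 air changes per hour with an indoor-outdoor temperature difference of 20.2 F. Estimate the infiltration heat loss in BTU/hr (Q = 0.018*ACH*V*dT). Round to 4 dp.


Q = 0.018 * 1.09 * 458 * 20.2 = 181.5164 BTU/hr

181.5164 BTU/hr


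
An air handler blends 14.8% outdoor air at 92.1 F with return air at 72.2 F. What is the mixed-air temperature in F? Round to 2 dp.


T_mix = 72.2 + (14.8/100)*(92.1-72.2) = 75.15 F

75.15 F


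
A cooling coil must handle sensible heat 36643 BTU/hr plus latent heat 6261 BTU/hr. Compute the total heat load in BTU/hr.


Qt = 36643 + 6261 = 42904 BTU/hr

42904 BTU/hr


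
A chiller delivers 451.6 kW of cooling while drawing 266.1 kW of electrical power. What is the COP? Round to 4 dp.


COP = 451.6 / 266.1 = 1.6971

1.6971


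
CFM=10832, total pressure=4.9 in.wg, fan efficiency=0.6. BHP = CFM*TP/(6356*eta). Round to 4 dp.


BHP = 10832 * 4.9 / (6356 * 0.6) = 13.9178 hp

13.9178 hp


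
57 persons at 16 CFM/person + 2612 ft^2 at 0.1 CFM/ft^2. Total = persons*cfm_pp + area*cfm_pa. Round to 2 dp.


Total = 57*16 + 2612*0.1 = 1173.20 CFM

1173.20 CFM


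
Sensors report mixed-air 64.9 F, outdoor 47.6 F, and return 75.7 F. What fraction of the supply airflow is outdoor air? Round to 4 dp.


frac = (64.9 - 75.7) / (47.6 - 75.7) = 0.3843

0.3843


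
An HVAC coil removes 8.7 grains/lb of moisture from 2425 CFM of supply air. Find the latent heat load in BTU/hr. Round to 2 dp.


Q = 0.68 * 2425 * 8.7 = 14346.30 BTU/hr

14346.30 BTU/hr


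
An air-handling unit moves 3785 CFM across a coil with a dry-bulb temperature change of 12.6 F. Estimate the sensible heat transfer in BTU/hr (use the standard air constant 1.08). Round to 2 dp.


Q = 1.08 * 3785 * 12.6 = 51506.28 BTU/hr

51506.28 BTU/hr


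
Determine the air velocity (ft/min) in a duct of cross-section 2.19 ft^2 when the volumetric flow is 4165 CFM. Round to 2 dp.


V = 4165 / 2.19 = 1901.83 ft/min

1901.83 ft/min


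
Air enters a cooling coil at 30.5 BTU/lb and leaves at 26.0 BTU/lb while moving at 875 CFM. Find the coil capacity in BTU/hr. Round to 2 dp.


Q = 4.5 * 875 * (30.5 - 26.0) = 17718.75 BTU/hr

17718.75 BTU/hr


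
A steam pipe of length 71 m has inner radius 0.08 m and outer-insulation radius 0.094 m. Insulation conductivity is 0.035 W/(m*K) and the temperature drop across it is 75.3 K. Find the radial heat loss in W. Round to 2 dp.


Q = 2*pi*0.035*71*75.3/ln(0.094/0.08) = 7290.42 W

7290.42 W


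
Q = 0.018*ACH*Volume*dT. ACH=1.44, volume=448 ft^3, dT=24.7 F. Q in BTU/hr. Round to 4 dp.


Q = 0.018 * 1.44 * 448 * 24.7 = 286.8204 BTU/hr

286.8204 BTU/hr


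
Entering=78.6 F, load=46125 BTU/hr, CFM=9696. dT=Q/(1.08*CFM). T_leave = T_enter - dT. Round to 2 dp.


dT = 46125/(1.08*9696) = 4.4047
T_leave = 78.6 - 4.4047 = 74.20 F

74.20 F


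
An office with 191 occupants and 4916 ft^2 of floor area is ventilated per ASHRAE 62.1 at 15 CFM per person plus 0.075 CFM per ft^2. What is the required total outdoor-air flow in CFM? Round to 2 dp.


Total = 191*15 + 4916*0.075 = 3233.70 CFM

3233.70 CFM


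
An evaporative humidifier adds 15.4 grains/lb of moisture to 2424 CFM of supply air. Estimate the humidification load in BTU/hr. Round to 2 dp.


Q = 0.68 * 2424 * 15.4 = 25384.13 BTU/hr

25384.13 BTU/hr


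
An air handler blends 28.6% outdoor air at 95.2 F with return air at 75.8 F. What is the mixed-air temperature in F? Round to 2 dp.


T_mix = 75.8 + (28.6/100)*(95.2-75.8) = 81.35 F

81.35 F


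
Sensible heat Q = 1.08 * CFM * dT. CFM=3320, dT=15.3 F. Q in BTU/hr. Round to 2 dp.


Q = 1.08 * 3320 * 15.3 = 54859.68 BTU/hr

54859.68 BTU/hr


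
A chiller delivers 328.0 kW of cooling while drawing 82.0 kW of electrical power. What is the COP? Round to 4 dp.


COP = 328.0 / 82.0 = 4.0000

4.0000


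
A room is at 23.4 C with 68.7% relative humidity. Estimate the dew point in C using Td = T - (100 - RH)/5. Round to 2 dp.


Td = 23.4 - (100-68.7)/5 = 17.14 C

17.14 C


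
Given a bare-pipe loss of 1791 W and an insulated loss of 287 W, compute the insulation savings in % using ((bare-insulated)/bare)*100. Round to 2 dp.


Savings = ((1791-287)/1791)*100 = 83.98 %

83.98 %


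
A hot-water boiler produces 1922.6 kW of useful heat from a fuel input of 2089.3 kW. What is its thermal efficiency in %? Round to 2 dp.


eta = (1922.6/2089.3)*100 = 92.02 %

92.02 %


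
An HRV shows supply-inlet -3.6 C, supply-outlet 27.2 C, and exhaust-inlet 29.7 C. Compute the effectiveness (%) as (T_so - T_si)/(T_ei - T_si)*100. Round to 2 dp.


eff = (27.2-(-3.6))/(29.7-(-3.6))*100 = 92.49 %

92.49 %


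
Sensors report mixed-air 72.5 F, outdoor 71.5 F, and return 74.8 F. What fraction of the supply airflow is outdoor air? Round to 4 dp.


frac = (72.5 - 74.8) / (71.5 - 74.8) = 0.6970

0.6970


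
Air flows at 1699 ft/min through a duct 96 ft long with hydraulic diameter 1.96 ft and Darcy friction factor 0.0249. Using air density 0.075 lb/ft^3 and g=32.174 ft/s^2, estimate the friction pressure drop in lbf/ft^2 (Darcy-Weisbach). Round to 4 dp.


v_fps = 1699/60 = 28.3167 ft/s
dp = 0.0249*(96/1.96)*0.075*28.3167^2/(2*32.174) = 1.1398 lbf/ft^2

1.1398 lbf/ft^2


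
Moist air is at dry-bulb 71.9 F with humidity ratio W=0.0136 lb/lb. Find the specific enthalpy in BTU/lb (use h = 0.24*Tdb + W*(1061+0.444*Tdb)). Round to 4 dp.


h = 0.24*71.9 + 0.0136*(1061+0.444*71.9) = 32.1198 BTU/lb

32.1198 BTU/lb


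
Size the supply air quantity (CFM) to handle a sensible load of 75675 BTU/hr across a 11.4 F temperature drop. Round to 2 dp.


CFM = 75675 / (1.08 * 11.4) = 6146.44

6146.44 CFM


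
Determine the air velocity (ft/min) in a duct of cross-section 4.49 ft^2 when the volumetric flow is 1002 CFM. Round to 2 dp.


V = 1002 / 4.49 = 223.16 ft/min

223.16 ft/min


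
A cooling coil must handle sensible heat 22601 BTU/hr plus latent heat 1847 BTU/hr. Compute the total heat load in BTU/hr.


Qt = 22601 + 1847 = 24448 BTU/hr

24448 BTU/hr


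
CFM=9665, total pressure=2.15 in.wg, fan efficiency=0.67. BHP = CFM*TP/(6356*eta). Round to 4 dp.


BHP = 9665 * 2.15 / (6356 * 0.67) = 4.8796 hp

4.8796 hp


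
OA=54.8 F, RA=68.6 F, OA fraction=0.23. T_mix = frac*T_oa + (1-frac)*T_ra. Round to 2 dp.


T_mix = 0.23*54.8 + 0.77*68.6 = 65.43 F

65.43 F


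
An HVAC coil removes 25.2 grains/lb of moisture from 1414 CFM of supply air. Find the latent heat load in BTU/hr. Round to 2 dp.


Q = 0.68 * 1414 * 25.2 = 24230.30 BTU/hr

24230.30 BTU/hr


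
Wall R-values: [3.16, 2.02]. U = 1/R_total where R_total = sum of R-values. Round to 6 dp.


R_total = 3.16 + 2.02 = 5.18
U = 1/5.18 = 0.193050

0.193050


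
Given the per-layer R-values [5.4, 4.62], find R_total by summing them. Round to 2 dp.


R_total = 5.4 + 4.62 = 10.02

10.02


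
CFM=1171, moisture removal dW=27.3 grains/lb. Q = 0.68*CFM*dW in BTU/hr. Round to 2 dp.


Q = 0.68 * 1171 * 27.3 = 21738.44 BTU/hr

21738.44 BTU/hr


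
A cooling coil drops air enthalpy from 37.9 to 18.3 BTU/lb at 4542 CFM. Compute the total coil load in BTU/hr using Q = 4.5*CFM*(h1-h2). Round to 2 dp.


Q = 4.5 * 4542 * (37.9 - 18.3) = 400604.40 BTU/hr

400604.40 BTU/hr


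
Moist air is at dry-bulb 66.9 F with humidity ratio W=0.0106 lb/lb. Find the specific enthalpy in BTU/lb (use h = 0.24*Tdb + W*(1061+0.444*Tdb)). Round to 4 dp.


h = 0.24*66.9 + 0.0106*(1061+0.444*66.9) = 27.6175 BTU/lb

27.6175 BTU/lb


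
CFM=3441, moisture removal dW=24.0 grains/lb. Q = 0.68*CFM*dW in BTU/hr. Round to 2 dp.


Q = 0.68 * 3441 * 24.0 = 56157.12 BTU/hr

56157.12 BTU/hr
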